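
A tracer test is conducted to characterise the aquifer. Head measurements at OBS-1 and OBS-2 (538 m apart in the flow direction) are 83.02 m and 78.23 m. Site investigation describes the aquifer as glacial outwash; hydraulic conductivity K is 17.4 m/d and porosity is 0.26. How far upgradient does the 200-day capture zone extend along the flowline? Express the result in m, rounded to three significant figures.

Hydraulic gradient i = (83.02 − 78.23) / 538 = 4.79 / 538 = 0.008903
Specific discharge q = 17.4 × 0.008903 = 0.1549 m/d
v_s = q/n_e = 0.1549/0.26 = 0.5958 m/d
L = v × T = 0.5958 × 200 = 119.2 m

119 m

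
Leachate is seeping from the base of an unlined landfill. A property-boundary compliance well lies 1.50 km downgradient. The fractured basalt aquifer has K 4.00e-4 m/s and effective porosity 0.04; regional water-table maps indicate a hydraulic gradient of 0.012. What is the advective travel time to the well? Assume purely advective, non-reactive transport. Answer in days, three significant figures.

K = 4.00e-4 m/s × 86400 s/d = 34.56 m/d
Darcy flux q = K·i = 34.56 × 0.012 = 0.4147 m/d
v = Ki/n = 34.56·0.012/0.04 = 10.37 m/d
L = 1.50 km = 1500 m
t = L / v = 1500 / 10.37 = 144.7 d

145 days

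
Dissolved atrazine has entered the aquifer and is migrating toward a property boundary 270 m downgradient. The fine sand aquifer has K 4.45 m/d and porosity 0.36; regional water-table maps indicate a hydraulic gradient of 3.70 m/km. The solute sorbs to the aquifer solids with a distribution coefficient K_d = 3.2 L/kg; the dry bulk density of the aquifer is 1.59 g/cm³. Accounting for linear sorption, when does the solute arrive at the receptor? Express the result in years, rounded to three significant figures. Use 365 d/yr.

245 years

q = Ki = 4.45 × 0.0037 = 0.01647 m/d
v_s = q/n_e = 0.01647/0.36 = 0.04574 m/d
Retardation R = 1 + ρ_b·K_d/n = 1 + 1.59×3.2/0.36 = 15.13
Contaminant velocity v_c = v/R = 0.04574/15.13 = 0.003022 m/d
t = L/v_c = 270/0.003022 = 89340 d
   = 89340/365 = 245 yr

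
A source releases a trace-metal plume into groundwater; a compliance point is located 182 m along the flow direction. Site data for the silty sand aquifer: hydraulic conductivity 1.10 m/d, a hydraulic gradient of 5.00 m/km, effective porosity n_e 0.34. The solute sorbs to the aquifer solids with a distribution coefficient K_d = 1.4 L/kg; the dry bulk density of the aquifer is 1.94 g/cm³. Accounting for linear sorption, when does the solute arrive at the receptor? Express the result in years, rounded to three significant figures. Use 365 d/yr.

Specific discharge q = 1.10 × 0.0050 = 0.005500 m/d
v = Ki/n = 1.10·0.0050/0.34 = 0.01618 m/d
Retardation R = 1 + ρ_b·K_d/n = 1 + 1.94×1.4/0.34 = 8.988
Contaminant velocity v_c = v/R = 0.01618/8.988 = 0.001800 m/d
t = L/v_c = 182/0.001800 = 101100 d
   = 101100/365 = 277 yr

277 years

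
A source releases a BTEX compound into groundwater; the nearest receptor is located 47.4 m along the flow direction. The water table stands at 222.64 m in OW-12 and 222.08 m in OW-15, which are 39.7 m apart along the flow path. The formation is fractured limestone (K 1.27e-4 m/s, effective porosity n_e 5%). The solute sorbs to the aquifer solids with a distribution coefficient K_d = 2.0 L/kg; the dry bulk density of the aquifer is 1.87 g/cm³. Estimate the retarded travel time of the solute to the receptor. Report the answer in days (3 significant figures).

Hydraulic gradient i = (222.64 − 222.08) / 39.7 = 0.56 / 39.7 = 0.01411
K = 1.27e-4 m/s × 86400 s/d = 10.97 m/d
q = Ki = 10.97 × 0.01411 = 0.1548 m/d
v = Ki/n = 10.97·0.01411/0.05 = 3.096 m/d
Retardation R = 1 + ρ_b·K_d/n = 1 + 1.87×2.0/0.05 = 75.80
Contaminant velocity v_c = v/R = 3.096/75.80 = 0.04084 m/d
t = L/v_c = 47.4/0.04084 = 1161 d

1160 days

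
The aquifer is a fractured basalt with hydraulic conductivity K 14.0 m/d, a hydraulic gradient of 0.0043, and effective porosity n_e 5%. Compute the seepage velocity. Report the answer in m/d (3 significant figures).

Specific discharge q = 14.0 × 0.0043 = 0.06020 m/d
v_s = q/n_e = 0.06020/0.05 = 1.204 m/d

1.20 m/d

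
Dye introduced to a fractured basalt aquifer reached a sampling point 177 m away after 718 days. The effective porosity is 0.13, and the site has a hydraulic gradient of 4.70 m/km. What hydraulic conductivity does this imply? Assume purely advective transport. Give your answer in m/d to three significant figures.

6.82 m/d

v = L / t = 177 / 718 = 0.2465 m/d
K = v · n / i = 0.2465 × 0.13 / 0.0047 = 6.82 m/d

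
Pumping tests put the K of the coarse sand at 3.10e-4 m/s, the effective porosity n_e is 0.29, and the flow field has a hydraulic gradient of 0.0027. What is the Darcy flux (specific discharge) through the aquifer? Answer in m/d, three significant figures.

K = 3.10e-4 m/s × 86400 s/d = 26.78 m/d
Darcy flux q = K·i = 26.78 × 0.0027 = 0.07232 m/d

0.0723 m/d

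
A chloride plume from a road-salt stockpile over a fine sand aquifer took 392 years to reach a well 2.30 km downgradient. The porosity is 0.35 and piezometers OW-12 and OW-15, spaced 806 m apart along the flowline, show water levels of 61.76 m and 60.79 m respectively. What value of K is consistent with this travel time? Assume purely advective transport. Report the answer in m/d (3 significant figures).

Hydraulic gradient i = (61.76 − 60.79) / 806 = 0.97 / 806 = 0.001203
t = 392 years = 143100 d
L = 2.30 km = 2300 m
v = L / t = 2300 / 143100 = 0.01607 m/d
K = v · n / i = 0.01607 × 0.35 / 0.001203 = 4.67 m/d

4.67 m/d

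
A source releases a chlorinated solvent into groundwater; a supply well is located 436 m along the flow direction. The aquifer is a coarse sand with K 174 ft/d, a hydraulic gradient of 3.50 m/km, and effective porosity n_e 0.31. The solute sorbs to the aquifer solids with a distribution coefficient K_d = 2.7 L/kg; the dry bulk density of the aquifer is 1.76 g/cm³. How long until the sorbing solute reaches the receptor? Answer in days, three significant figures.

K = 174 ft/d × 0.3048 = 53.04 m/d
Darcy flux q = K·i = 53.04 × 0.0035 = 0.1856 m/d
v_s = q/n_e = 0.1856/0.31 = 0.5988 m/d
Retardation R = 1 + ρ_b·K_d/n = 1 + 1.76×2.7/0.31 = 16.33
Contaminant velocity v_c = v/R = 0.5988/16.33 = 0.03667 m/d
t = L/v_c = 436/0.03667 = 11890 d

11900 days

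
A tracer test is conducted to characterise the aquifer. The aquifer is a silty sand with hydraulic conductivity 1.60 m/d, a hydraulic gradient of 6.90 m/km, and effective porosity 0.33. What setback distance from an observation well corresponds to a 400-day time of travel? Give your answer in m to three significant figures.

13.4 m

Specific discharge q = 1.60 × 0.0069 = 0.01104 m/d
Seepage velocity v = q / n = 0.01104 / 0.33 = 0.03345 m/d
L = v × T = 0.03345 × 400 = 13.38 m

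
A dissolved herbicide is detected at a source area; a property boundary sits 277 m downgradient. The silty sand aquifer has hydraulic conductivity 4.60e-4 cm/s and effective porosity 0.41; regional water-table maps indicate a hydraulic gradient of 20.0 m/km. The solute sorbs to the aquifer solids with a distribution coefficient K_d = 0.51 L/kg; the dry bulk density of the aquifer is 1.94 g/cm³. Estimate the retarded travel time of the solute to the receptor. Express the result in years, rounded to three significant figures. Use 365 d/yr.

134 years

K = 4.60e-4 cm/s × 864 = 0.3974 m/d
Specific discharge q = 0.3974 × 0.020 = 0.007949 m/d
v_s = q/n_e = 0.007949/0.41 = 0.01939 m/d
Retardation R = 1 + ρ_b·K_d/n = 1 + 1.94×0.51/0.41 = 3.413
Contaminant velocity v_c = v/R = 0.01939/3.413 = 0.005680 m/d
t = L/v_c = 277/0.005680 = 48770 d
   = 48770/365 = 134 yr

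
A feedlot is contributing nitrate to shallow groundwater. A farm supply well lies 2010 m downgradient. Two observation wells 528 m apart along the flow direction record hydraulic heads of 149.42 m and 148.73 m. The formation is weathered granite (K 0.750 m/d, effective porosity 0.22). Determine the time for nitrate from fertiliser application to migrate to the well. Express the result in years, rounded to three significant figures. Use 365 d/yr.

1240 years

Hydraulic gradient i = (149.42 − 148.73) / 528 = 0.69 / 528 = 0.001307
Specific discharge q = 0.750 × 0.001307 = 9.801e-4 m/d
Seepage velocity v = q / n = 9.801e-4 / 0.22 = 0.004455 m/d
t = L / v = 2010 / 0.004455 = 451200 d
   = 451200 / 365 = 1240 yr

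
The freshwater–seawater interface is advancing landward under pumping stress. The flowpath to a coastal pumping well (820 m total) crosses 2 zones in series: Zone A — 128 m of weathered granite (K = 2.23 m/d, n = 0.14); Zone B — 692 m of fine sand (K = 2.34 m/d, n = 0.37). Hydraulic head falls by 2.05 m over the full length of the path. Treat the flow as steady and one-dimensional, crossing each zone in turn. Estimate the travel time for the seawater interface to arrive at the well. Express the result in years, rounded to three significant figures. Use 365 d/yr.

129 years

Continuity: the same q passes through each zone, so ΔH = q·Σ(L_j/K_j) — the zones act as resistances in series.
Σ(L/K) = 128/2.23 + 692/2.34 = 57.40 + 295.7 = 353.1 d
q = ΔH / Σ(L/K) = 2.05 / 353.1 = 0.005805 m/d (same in every zone)
Zone A: v = q/n = 0.005805/0.14 = 0.04147 m/d → t_A = 128/0.04147 = 3087 d
Zone B: v = q/n = 0.005805/0.37 = 0.01569 m/d → t_B = 692/0.01569 = 44100 d
Total t = 3087 + 44100 = 47190 d
   = 47190 / 365 = 129 yr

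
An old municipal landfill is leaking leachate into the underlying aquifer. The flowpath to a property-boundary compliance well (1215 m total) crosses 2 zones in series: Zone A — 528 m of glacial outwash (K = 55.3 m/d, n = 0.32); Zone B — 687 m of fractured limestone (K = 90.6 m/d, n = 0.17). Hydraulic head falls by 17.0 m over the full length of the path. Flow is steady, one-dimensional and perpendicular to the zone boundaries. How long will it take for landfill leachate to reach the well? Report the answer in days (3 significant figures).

288 days

Continuity: the same q passes through each zone, so ΔH = q·Σ(L_j/K_j) — the zones act as resistances in series.
Σ(L/K) = 528/55.3 + 687/90.6 = 9.548 + 7.583 = 17.13 d
q = ΔH / Σ(L/K) = 17.0 / 17.13 = 0.9924 m/d (same in every zone)
Zone A: v = q/n = 0.9924/0.32 = 3.101 m/d → t_A = 528/3.101 = 170.3 d
Zone B: v = q/n = 0.9924/0.17 = 5.837 m/d → t_B = 687/5.837 = 117.7 d
Total t = 170.3 + 117.7 = 287.9 d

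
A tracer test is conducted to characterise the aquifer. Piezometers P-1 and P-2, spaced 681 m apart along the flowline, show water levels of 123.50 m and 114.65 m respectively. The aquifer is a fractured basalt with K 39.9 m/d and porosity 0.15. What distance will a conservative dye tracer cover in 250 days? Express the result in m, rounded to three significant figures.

864 m

Hydraulic gradient i = (123.50 − 114.65) / 681 = 8.85 / 681 = 0.01300
q = Ki = 39.9 × 0.01300 = 0.5185 m/d
Average linear velocity = 0.5185 / 0.15 = 3.457 m/d
L = v × T = 3.457 × 250 = 864.2 m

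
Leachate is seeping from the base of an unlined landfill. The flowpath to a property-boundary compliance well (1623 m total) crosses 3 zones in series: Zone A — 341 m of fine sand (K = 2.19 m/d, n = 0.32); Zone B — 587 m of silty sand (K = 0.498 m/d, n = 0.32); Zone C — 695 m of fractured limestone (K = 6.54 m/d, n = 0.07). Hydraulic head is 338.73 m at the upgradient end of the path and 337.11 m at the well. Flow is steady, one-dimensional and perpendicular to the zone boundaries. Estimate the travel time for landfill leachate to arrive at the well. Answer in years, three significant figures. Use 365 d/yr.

Total head drop ΔH = 338.73 − 337.11 = 1.62 m
Steady 1-D flow in series ⇒ the Darcy flux q is identical in every zone and the zone head losses add (resistances L/K in series).
Σ(L/K) = 341/2.19 + 587/0.498 + 695/6.54 = 155.7 + 1179 + 106.3 = 1441 d
q = ΔH / Σ(L/K) = 1.62 / 1441 = 0.001124 m/d (same in every zone)
Zone A: v = q/n = 0.001124/0.32 = 0.003514 m/d → t_A = 341/0.003514 = 97040 d
Zone B: v = q/n = 0.001124/0.32 = 0.003514 m/d → t_B = 587/0.003514 = 167000 d
Zone C: v = q/n = 0.001124/0.07 = 0.01606 m/d → t_C = 695/0.01606 = 43270 d
Total t = 97040 + 167000 + 43270 = 307400 d
   = 307400 / 365 = 842 yr

842 years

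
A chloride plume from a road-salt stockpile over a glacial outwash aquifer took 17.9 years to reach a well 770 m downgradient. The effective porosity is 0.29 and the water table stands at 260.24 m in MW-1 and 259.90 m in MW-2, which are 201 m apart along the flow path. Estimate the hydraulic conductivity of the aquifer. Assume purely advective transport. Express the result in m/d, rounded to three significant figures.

Hydraulic gradient i = (260.24 − 259.90) / 201 = 0.34 / 201 = 0.001692
t = 17.9 years = 6533 d
v = L / t = 770 / 6533 = 0.1179 m/d
K = v · n / i = 0.1179 × 0.29 / 0.001692 = 20.2 m/d

20.2 m/d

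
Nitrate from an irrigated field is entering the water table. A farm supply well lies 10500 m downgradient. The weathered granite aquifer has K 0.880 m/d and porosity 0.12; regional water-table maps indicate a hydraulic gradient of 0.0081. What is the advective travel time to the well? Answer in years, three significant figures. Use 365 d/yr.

484 years

q = Ki = 0.880 × 0.0081 = 0.007128 m/d
v = Ki/n = 0.880·0.0081/0.12 = 0.05940 m/d
t = L / v = 10500 / 0.05940 = 176800 d
   = 176800 / 365 = 484 yr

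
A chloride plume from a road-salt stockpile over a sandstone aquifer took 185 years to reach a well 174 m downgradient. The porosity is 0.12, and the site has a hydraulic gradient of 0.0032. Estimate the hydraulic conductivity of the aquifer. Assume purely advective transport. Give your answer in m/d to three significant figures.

t = 185 years = 67530 d
v = L / t = 174 / 67530 = 0.002577 m/d
K = v · n / i = 0.002577 × 0.12 / 0.0032 = 0.0966 m/d

0.0966 m/d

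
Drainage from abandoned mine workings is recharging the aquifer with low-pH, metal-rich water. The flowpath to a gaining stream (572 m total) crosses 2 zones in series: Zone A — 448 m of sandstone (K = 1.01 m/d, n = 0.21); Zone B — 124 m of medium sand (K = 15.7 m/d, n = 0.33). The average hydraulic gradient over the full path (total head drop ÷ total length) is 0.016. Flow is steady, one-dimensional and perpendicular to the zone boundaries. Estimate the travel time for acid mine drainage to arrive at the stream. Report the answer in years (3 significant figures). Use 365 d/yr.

Continuity: the same q passes through each zone, so ΔH = q·Σ(L_j/K_j) — the zones act as resistances in series.
Σ(L/K) = 448/1.01 + 124/15.7 = 443.6 + 7.898 = 451.5 d
K_eq = L_total / Σ(L/K) = 572 / 451.5 = 1.267 m/d
q = K_eq · i = 1.267 × 0.016 = 0.02027 m/d (same in every zone)
Zone A: v = q/n = 0.02027/0.21 = 0.09653 m/d → t_A = 448/0.09653 = 4641 d
Zone B: v = q/n = 0.02027/0.33 = 0.06143 m/d → t_B = 124/0.06143 = 2019 d
Total t = 4641 + 2019 = 6659 d
   = 6659 / 365 = 18.2 yr

18.2 years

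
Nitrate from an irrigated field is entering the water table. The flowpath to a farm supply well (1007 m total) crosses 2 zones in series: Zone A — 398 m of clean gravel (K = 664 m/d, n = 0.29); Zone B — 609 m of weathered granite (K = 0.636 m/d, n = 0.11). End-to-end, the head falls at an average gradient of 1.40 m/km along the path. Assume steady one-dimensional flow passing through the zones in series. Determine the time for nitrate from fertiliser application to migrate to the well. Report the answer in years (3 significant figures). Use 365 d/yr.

340 years

Steady 1-D flow in series ⇒ the Darcy flux q is identical in every zone and the zone head losses add (resistances L/K in series).
Σ(L/K) = 398/664 + 609/0.636 = 0.5994 + 957.5 = 958.1 d
K_eq = L_total / Σ(L/K) = 1007 / 958.1 = 1.051 m/d
q = K_eq · i = 1.051 × 0.0014 = 0.001471 m/d (same in every zone)
Zone A: v = q/n = 0.001471/0.29 = 0.005074 m/d → t_A = 398/0.005074 = 78440 d
Zone B: v = q/n = 0.001471/0.11 = 0.01338 m/d → t_B = 609/0.01338 = 45530 d
Total t = 78440 + 45530 = 124000 d
   = 124000 / 365 = 340 yr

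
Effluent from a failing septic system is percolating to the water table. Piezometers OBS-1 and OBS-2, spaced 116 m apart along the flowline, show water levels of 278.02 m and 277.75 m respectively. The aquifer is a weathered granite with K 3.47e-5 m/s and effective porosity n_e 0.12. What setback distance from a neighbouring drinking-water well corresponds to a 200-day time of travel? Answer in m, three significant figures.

11.6 m

Hydraulic gradient i = (278.02 − 277.75) / 116 = 0.27 / 116 = 0.002328
K = 3.47e-5 m/s × 86400 s/d = 2.998 m/d
q = Ki = 2.998 × 0.002328 = 0.006978 m/d
Average linear velocity = 0.006978 / 0.12 = 0.05815 m/d
L = v × T = 0.05815 × 200 = 11.63 m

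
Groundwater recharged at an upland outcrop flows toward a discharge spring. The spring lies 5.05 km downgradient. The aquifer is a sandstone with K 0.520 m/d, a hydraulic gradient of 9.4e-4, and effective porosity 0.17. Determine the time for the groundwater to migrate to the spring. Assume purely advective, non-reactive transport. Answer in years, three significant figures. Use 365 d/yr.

q = Ki = 0.520 × 9.4e-4 = 4.888e-4 m/d
v_s = q/n_e = 4.888e-4/0.17 = 0.002875 m/d
L = 5.05 km = 5050 m
t = L / v = 5050 / 0.002875 = 1.756e6 d
   = 1.756e6 / 365 = 4810 yr

4810 years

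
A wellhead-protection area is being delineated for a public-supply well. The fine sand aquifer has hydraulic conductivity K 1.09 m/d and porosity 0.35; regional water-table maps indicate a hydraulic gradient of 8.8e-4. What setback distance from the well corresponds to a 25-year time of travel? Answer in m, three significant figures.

Specific discharge q = 1.09 × 8.8e-4 = 9.592e-4 m/d
Average linear velocity = 9.592e-4 / 0.35 = 0.002741 m/d
T = 25 yr × 365 = 9125 d
L = v × T = 0.002741 × 9125 = 25.01 m

25.0 m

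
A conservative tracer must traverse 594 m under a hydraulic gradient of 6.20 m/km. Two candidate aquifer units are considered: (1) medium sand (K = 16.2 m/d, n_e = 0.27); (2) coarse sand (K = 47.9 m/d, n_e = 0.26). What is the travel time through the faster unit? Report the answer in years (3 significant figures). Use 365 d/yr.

Unit 1 (medium sand): v = 16.2×0.0062/0.27 = 0.3720 m/d, t = 594/0.3720 = 1597 d
Unit 2 (coarse sand): v = 47.9×0.0062/0.26 = 1.142 m/d, t = 594/1.142 = 520.0 d
Faster: 520.0 d / 365 = 1.42 yr

1.42 years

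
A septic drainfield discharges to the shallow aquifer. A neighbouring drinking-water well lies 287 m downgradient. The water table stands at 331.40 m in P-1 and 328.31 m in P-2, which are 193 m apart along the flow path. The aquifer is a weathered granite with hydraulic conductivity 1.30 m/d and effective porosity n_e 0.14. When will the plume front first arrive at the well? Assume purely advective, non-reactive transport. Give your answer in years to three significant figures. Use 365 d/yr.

5.29 years

Hydraulic gradient i = (331.40 − 328.31) / 193 = 3.09 / 193 = 0.01601
q = Ki = 1.30 × 0.01601 = 0.02081 m/d
Average linear velocity = 0.02081 / 0.14 = 0.1487 m/d
t = L / v = 287 / 0.1487 = 1930 d
   = 1930 / 365 = 5.29 yr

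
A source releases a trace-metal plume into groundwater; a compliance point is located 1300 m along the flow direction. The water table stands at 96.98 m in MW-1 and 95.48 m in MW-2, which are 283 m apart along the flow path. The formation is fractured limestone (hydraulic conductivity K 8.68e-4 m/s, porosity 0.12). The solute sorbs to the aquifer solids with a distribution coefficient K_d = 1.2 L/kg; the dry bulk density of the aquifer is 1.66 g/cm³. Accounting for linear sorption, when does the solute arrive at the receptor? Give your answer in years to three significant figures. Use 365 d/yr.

18.9 years

Hydraulic gradient i = (96.98 − 95.48) / 283 = 1.50 / 283 = 0.005300
K = 8.68e-4 m/s × 86400 s/d = 75.00 m/d
Darcy flux q = K·i = 75.00 × 0.005300 = 0.3975 m/d
Average linear velocity = 0.3975 / 0.12 = 3.313 m/d
Retardation R = 1 + ρ_b·K_d/n = 1 + 1.66×1.2/0.12 = 17.60
Contaminant velocity v_c = v/R = 3.313/17.60 = 0.1882 m/d
t = L/v_c = 1300/0.1882 = 6907 d
   = 6907/365 = 18.9 yr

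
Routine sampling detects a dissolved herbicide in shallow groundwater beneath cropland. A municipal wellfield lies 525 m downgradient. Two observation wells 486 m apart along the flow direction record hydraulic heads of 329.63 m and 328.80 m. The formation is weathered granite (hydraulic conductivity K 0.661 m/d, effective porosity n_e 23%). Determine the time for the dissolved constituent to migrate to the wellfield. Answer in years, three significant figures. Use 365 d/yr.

293 years

Hydraulic gradient i = (329.63 − 328.80) / 486 = 0.83 / 486 = 0.001708
Specific discharge q = 0.661 × 0.001708 = 0.001129 m/d
Average linear velocity = 0.001129 / 0.23 = 0.004908 m/d
t = L / v = 525 / 0.004908 = 107000 d
   = 107000 / 365 = 293 yr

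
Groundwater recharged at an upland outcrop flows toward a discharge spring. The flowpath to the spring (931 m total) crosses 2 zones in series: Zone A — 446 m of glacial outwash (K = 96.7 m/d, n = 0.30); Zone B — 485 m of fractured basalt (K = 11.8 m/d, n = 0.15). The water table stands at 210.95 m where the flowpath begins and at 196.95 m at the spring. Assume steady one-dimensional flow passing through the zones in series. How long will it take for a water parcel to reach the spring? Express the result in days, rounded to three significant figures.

674 days

Total head drop ΔH = 210.95 − 196.95 = 14.00 m
Steady 1-D flow in series ⇒ the Darcy flux q is identical in every zone and the zone head losses add (resistances L/K in series).
Σ(L/K) = 446/96.7 + 485/11.8 = 4.612 + 41.10 = 45.71 d
q = ΔH / Σ(L/K) = 14.00 / 45.71 = 0.3063 m/d (same in every zone)
Zone A: v = q/n = 0.3063/0.30 = 1.021 m/d → t_A = 446/1.021 = 436.9 d
Zone B: v = q/n = 0.3063/0.15 = 2.042 m/d → t_B = 485/2.042 = 237.5 d
Total t = 436.9 + 237.5 = 674.4 d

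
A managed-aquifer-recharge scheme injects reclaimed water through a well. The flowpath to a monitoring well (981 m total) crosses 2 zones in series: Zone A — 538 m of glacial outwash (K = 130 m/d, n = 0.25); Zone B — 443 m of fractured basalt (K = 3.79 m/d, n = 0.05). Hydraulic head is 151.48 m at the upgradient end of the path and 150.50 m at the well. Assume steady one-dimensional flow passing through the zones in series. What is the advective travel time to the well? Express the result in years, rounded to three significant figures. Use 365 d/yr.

Total head drop ΔH = 151.48 − 150.50 = 0.98 m
Continuity: the same q passes through each zone, so ΔH = q·Σ(L_j/K_j) — the zones act as resistances in series.
Σ(L/K) = 538/130 + 443/3.79 = 4.138 + 116.9 = 121.0 d
q = ΔH / Σ(L/K) = 0.98 / 121.0 = 0.008098 m/d (same in every zone)
Zone A: v = q/n = 0.008098/0.25 = 0.03239 m/d → t_A = 538/0.03239 = 16610 d
Zone B: v = q/n = 0.008098/0.05 = 0.1620 m/d → t_B = 443/0.1620 = 2735 d
Total t = 16610 + 2735 = 19350 d
   = 19350 / 365 = 53.0 yr

53.0 years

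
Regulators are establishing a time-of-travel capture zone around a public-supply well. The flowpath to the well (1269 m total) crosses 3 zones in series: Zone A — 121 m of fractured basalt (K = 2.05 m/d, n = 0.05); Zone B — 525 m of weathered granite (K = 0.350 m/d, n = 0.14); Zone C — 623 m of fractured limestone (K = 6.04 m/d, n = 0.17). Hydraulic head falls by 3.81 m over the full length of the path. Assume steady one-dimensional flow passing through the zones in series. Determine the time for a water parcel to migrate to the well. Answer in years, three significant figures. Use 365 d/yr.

Continuity: the same q passes through each zone, so ΔH = q·Σ(L_j/K_j) — the zones act as resistances in series.
Σ(L/K) = 121/2.05 + 525/0.350 + 623/6.04 = 59.02 + 1500 + 103.1 = 1662 d
q = ΔH / Σ(L/K) = 3.81 / 1662 = 0.002292 m/d (same in every zone)
Zone A: v = q/n = 0.002292/0.05 = 0.04584 m/d → t_A = 121/0.04584 = 2639 d
Zone B: v = q/n = 0.002292/0.14 = 0.01637 m/d → t_B = 525/0.01637 = 32070 d
Zone C: v = q/n = 0.002292/0.17 = 0.01348 m/d → t_C = 623/0.01348 = 46200 d
Total t = 2639 + 32070 + 46200 = 80910 d
   = 80910 / 365 = 222 yr

222 years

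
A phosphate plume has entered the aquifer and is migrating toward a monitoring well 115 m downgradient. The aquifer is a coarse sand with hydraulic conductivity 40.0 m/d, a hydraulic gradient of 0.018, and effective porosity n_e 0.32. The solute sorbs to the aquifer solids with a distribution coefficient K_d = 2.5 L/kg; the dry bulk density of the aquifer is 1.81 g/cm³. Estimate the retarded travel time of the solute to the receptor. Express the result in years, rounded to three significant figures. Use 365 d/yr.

2.12 years

Specific discharge q = 40.0 × 0.018 = 0.7200 m/d
v = Ki/n = 40.0·0.018/0.32 = 2.250 m/d
Retardation R = 1 + ρ_b·K_d/n = 1 + 1.81×2.5/0.32 = 15.14
Contaminant velocity v_c = v/R = 2.250/15.14 = 0.1486 m/d
t = L/v_c = 115/0.1486 = 773.9 d
   = 773.9/365 = 2.12 yr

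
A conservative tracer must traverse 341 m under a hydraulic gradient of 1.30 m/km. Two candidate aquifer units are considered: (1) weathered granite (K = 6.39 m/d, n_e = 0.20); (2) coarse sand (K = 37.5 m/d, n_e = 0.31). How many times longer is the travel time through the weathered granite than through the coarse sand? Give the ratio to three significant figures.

3.79

Unit 1 (weathered granite): v = 6.39×0.0013/0.20 = 0.04153 m/d, t = 341/0.04153 = 8210 d
Unit 2 (coarse sand): v = 37.5×0.0013/0.31 = 0.1573 m/d, t = 341/0.1573 = 2168 d
t(weathered granite) / t(coarse sand) = 8210/2168 = 3.79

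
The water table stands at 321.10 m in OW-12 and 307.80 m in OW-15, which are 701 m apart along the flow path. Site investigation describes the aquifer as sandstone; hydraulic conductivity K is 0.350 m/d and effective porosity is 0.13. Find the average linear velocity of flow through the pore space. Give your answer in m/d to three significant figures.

0.0511 m/d

Hydraulic gradient i = (321.10 − 307.80) / 701 = 13.30 / 701 = 0.01897
Darcy flux q = K·i = 0.350 × 0.01897 = 0.006641 m/d
Seepage velocity v = q / n = 0.006641 / 0.13 = 0.05108 m/d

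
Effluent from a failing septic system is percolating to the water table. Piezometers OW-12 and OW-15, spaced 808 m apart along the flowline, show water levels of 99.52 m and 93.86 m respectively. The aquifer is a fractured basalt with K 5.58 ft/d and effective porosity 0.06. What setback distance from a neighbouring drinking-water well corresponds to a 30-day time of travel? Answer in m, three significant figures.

5.96 m

Hydraulic gradient i = (99.52 − 93.86) / 808 = 5.66 / 808 = 0.007005
K = 5.58 ft/d × 0.3048 = 1.701 m/d
q = Ki = 1.701 × 0.007005 = 0.01191 m/d
v = Ki/n = 1.701·0.007005/0.06 = 0.1986 m/d
L = v × T = 0.1986 × 30 = 5.957 m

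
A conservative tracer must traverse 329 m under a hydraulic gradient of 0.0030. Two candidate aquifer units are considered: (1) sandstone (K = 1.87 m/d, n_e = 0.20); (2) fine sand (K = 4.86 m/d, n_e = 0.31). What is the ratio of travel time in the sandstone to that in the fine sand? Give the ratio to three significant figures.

1.68

Unit 1 (sandstone): v = 1.87×0.0030/0.20 = 0.02805 m/d, t = 329/0.02805 = 11730 d
Unit 2 (fine sand): v = 4.86×0.0030/0.31 = 0.04703 m/d, t = 329/0.04703 = 6995 d
t(sandstone) / t(fine sand) = 11730/6995 = 1.68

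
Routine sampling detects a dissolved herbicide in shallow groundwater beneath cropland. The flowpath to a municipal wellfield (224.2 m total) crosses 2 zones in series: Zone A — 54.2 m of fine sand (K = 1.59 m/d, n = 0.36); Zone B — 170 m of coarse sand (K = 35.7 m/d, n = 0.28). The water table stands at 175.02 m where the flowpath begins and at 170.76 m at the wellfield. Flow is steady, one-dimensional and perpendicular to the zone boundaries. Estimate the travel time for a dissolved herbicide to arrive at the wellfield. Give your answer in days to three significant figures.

612 days

Total head drop ΔH = 175.02 − 170.76 = 4.26 m
Steady 1-D flow in series ⇒ the Darcy flux q is identical in every zone and the zone head losses add (resistances L/K in series).
Σ(L/K) = 54.2/1.59 + 170/35.7 = 34.09 + 4.762 = 38.85 d
q = ΔH / Σ(L/K) = 4.26 / 38.85 = 0.1097 m/d (same in every zone)
Zone A: v = q/n = 0.1097/0.36 = 0.3046 m/d → t_A = 54.2/0.3046 = 177.9 d
Zone B: v = q/n = 0.1097/0.28 = 0.3916 m/d → t_B = 170/0.3916 = 434.1 d
Total t = 177.9 + 434.1 = 612.0 d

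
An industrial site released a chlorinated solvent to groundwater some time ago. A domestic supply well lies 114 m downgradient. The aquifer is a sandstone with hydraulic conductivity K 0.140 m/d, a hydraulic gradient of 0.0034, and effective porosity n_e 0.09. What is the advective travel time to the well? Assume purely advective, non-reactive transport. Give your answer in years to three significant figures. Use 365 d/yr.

59.1 years

Specific discharge q = 0.140 × 0.0034 = 4.760e-4 m/d
v = Ki/n = 0.140·0.0034/0.09 = 0.005289 m/d
t = L / v = 114 / 0.005289 = 21550 d
   = 21550 / 365 = 59.1 yr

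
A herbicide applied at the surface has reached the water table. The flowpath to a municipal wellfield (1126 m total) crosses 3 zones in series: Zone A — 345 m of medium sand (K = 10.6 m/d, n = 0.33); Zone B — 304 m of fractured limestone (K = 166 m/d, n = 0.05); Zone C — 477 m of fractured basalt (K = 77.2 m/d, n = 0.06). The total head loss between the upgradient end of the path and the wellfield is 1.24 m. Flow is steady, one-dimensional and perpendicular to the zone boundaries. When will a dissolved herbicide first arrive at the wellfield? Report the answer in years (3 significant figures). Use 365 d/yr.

Steady 1-D flow in series ⇒ the Darcy flux q is identical in every zone and the zone head losses add (resistances L/K in series).
Σ(L/K) = 345/10.6 + 304/166 + 477/77.2 = 32.55 + 1.831 + 6.179 = 40.56 d
q = ΔH / Σ(L/K) = 1.24 / 40.56 = 0.03057 m/d (same in every zone)
Zone A: v = q/n = 0.03057/0.33 = 0.09265 m/d → t_A = 345/0.09265 = 3724 d
Zone B: v = q/n = 0.03057/0.05 = 0.6115 m/d → t_B = 304/0.6115 = 497.2 d
Zone C: v = q/n = 0.03057/0.06 = 0.5096 m/d → t_C = 477/0.5096 = 936.1 d
Total t = 3724 + 497.2 + 936.1 = 5157 d
   = 5157 / 365 = 14.1 yr

14.1 years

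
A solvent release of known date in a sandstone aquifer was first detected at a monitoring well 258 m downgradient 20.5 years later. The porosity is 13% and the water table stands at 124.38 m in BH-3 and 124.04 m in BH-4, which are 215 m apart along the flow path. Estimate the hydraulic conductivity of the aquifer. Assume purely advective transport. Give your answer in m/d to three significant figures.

2.83 m/d

Hydraulic gradient i = (124.38 − 124.04) / 215 = 0.34 / 215 = 0.001581
t = 20.5 years = 7483 d
v = L / t = 258 / 7483 = 0.03448 m/d
K = v · n / i = 0.03448 × 0.13 / 0.001581 = 2.83 m/d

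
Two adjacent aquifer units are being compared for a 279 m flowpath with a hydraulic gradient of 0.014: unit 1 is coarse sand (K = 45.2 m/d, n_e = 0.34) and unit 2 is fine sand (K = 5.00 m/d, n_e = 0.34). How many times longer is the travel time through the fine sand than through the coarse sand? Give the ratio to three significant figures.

9.04

Unit 1 (coarse sand): v = 45.2×0.014/0.34 = 1.861 m/d, t = 279/1.861 = 149.9 d
Unit 2 (fine sand): v = 5.00×0.014/0.34 = 0.2059 m/d, t = 279/0.2059 = 1355 d
t(fine sand) / t(coarse sand) = 1355/149.9 = 9.04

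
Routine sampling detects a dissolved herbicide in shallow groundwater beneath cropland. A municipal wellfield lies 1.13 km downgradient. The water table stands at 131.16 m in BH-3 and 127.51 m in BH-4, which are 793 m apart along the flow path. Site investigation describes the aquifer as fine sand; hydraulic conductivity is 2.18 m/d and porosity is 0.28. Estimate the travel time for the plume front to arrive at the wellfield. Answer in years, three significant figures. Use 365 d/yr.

Hydraulic gradient i = (131.16 − 127.51) / 793 = 3.65 / 793 = 0.004603
Darcy flux q = K·i = 2.18 × 0.004603 = 0.01003 m/d
Seepage velocity v = q / n = 0.01003 / 0.28 = 0.03584 m/d
L = 1.13 km = 1130 m
t = L / v = 1130 / 0.03584 = 31530 d
   = 31530 / 365 = 86.4 yr

86.4 years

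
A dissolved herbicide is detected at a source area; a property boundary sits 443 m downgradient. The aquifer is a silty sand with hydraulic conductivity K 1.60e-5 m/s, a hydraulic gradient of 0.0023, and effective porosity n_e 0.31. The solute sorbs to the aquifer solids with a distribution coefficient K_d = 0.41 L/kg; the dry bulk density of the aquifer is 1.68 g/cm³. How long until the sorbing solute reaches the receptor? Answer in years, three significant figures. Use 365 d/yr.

K = 1.60e-5 m/s × 86400 s/d = 1.382 m/d
Specific discharge q = 1.382 × 0.0023 = 0.003180 m/d
Average linear velocity = 0.003180 / 0.31 = 0.01026 m/d
Retardation R = 1 + ρ_b·K_d/n = 1 + 1.68×0.41/0.31 = 3.222
Contaminant velocity v_c = v/R = 0.01026/3.222 = 0.003183 m/d
t = L/v_c = 443/0.003183 = 139200 d
   = 139200/365 = 381 yr

381 years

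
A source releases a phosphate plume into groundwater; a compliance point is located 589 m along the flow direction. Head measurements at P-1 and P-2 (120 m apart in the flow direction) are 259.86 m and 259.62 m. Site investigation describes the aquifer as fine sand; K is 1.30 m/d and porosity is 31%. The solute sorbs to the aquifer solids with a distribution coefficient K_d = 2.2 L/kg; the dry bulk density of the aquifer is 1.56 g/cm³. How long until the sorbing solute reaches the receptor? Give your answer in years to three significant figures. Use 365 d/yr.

2320 years

Hydraulic gradient i = (259.86 − 259.62) / 120 = 0.24 / 120 = 0.002000
q = Ki = 1.30 × 0.002000 = 0.002600 m/d
v_s = q/n_e = 0.002600/0.31 = 0.008387 m/d
Retardation R = 1 + ρ_b·K_d/n = 1 + 1.56×2.2/0.31 = 12.07
Contaminant velocity v_c = v/R = 0.008387/12.07 = 6.948e-4 m/d
t = L/v_c = 589/6.948e-4 = 847700 d
   = 847700/365 = 2320 yr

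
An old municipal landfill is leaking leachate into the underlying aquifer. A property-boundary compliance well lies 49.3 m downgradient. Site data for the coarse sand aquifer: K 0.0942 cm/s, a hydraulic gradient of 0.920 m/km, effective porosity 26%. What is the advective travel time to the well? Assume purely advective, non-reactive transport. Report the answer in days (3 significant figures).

K = 0.0942 cm/s × 864 = 81.39 m/d
Darcy flux q = K·i = 81.39 × 9.2e-4 = 0.07488 m/d
v_s = q/n_e = 0.07488/0.26 = 0.2880 m/d
t = L / v = 49.3 / 0.2880 = 171.2 d

171 days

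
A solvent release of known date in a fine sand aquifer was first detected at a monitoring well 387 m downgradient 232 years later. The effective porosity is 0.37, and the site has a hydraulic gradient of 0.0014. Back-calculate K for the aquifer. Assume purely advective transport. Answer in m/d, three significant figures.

1.21 m/d

t = 232 years = 84680 d
v = L / t = 387 / 84680 = 0.004570 m/d
K = v · n / i = 0.004570 × 0.37 / 0.0014 = 1.21 m/d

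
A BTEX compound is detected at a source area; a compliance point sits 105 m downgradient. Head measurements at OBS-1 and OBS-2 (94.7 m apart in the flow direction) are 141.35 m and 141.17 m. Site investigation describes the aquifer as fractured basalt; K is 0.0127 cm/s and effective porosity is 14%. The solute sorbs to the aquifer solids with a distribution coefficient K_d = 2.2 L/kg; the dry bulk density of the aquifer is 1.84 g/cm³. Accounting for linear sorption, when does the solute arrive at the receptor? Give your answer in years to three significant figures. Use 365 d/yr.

57.8 years

Hydraulic gradient i = (141.35 − 141.17) / 94.7 = 0.18 / 94.7 = 0.001901
K = 0.0127 cm/s × 864 = 10.97 m/d
Specific discharge q = 10.97 × 0.001901 = 0.02086 m/d
v_s = q/n_e = 0.02086/0.14 = 0.1490 m/d
Retardation R = 1 + ρ_b·K_d/n = 1 + 1.84×2.2/0.14 = 29.91
Contaminant velocity v_c = v/R = 0.1490/29.91 = 0.004980 m/d
t = L/v_c = 105/0.004980 = 21080 d
   = 21080/365 = 57.8 yr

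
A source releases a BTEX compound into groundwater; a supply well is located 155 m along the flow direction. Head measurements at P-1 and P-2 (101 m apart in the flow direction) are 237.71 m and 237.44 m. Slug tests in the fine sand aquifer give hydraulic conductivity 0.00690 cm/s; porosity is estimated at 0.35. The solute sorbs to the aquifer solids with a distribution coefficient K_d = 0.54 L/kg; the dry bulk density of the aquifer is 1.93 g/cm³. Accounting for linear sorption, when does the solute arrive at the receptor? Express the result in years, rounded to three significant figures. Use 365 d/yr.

37.1 years

Hydraulic gradient i = (237.71 − 237.44) / 101 = 0.27 / 101 = 0.002673
K = 0.00690 cm/s × 864 = 5.962 m/d
Specific discharge q = 5.962 × 0.002673 = 0.01594 m/d
Average linear velocity = 0.01594 / 0.35 = 0.04553 m/d
Retardation R = 1 + ρ_b·K_d/n = 1 + 1.93×0.54/0.35 = 3.978
Contaminant velocity v_c = v/R = 0.04553/3.978 = 0.01145 m/d
t = L/v_c = 155/0.01145 = 13540 d
   = 13540/365 = 37.1 yr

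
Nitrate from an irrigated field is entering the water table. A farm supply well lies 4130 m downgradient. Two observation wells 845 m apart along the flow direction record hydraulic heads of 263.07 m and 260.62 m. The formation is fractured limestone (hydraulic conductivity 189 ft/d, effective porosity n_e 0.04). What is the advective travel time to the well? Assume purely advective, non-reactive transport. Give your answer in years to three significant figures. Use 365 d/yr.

2.71 years

Hydraulic gradient i = (263.07 − 260.62) / 845 = 2.45 / 845 = 0.002899
K = 189 ft/d × 0.3048 = 57.61 m/d
q = Ki = 57.61 × 0.002899 = 0.1670 m/d
Seepage velocity v = q / n = 0.1670 / 0.04 = 4.176 m/d
t = L / v = 4130 / 4.176 = 989.1 d
   = 989.1 / 365 = 2.71 yr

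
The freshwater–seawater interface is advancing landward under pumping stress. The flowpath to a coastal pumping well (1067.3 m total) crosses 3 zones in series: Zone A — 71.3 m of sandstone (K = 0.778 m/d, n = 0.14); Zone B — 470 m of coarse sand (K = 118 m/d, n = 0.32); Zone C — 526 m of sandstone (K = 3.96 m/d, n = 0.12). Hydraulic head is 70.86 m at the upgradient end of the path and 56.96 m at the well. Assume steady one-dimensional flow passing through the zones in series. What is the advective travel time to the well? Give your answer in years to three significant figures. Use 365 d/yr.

Total head drop ΔH = 70.86 − 56.96 = 13.90 m
Continuity: the same q passes through each zone, so ΔH = q·Σ(L_j/K_j) — the zones act as resistances in series.
Σ(L/K) = 71.3/0.778 + 470/118 + 526/3.96 = 91.65 + 3.983 + 132.8 = 228.5 d
q = ΔH / Σ(L/K) = 13.90 / 228.5 = 0.06084 m/d (same in every zone)
Zone A: v = q/n = 0.06084/0.14 = 0.4346 m/d → t_A = 71.3/0.4346 = 164.1 d
Zone B: v = q/n = 0.06084/0.32 = 0.1901 m/d → t_B = 470/0.1901 = 2472 d
Zone C: v = q/n = 0.06084/0.12 = 0.5070 m/d → t_C = 526/0.5070 = 1037 d
Total t = 164.1 + 2472 + 1037 = 3673 d
   = 3673 / 365 = 10.1 yr

10.1 years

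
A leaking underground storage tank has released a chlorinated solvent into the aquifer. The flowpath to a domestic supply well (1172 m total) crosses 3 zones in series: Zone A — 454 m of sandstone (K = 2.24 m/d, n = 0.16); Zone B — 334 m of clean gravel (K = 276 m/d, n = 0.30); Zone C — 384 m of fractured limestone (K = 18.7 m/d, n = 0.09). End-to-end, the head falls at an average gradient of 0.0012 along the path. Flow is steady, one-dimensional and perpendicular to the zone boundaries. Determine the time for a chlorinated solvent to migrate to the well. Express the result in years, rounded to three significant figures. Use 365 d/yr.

90.7 years

Continuity: the same q passes through each zone, so ΔH = q·Σ(L_j/K_j) — the zones act as resistances in series.
Σ(L/K) = 454/2.24 + 334/276 + 384/18.7 = 202.7 + 1.210 + 20.53 = 224.4 d
K_eq = L_total / Σ(L/K) = 1172 / 224.4 = 5.222 m/d
q = K_eq · i = 5.222 × 0.0012 = 0.006267 m/d (same in every zone)
Zone A: v = q/n = 0.006267/0.16 = 0.03917 m/d → t_A = 454/0.03917 = 11590 d
Zone B: v = q/n = 0.006267/0.30 = 0.02089 m/d → t_B = 334/0.02089 = 15990 d
Zone C: v = q/n = 0.006267/0.09 = 0.06963 m/d → t_C = 384/0.06963 = 5515 d
Total t = 11590 + 15990 + 5515 = 33100 d
   = 33100 / 365 = 90.7 yr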